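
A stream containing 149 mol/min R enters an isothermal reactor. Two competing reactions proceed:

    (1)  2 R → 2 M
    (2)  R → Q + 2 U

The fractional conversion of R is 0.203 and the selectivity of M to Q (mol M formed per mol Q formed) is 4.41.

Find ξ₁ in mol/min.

ξ₁ = 12.3 mol/min

Conversion of R: R consumed = 0.203 × 149 = 30.25 mol/min = 2ξ₁ + 1ξ₂.
Selectivity: 2ξ₁ / (1ξ₂) = 4.41 → ξ₁ = 2.205 ξ₂.
Substitute: (2·2.205 + 1) ξ₂ = 30.25 → ξ₂ = 5.591 mol/min, ξ₁ = 12.33 mol/min.
Outlet amounts (n = n₀ + Σ ν·ξ):
  R: 149 − 2(12.33) − 1(5.591) = 118.8
  M: 0 + 2(12.33) = 24.66
  Q: 0 + 1(5.591) = 5.591
  U: 0 + 2(5.591) = 11.18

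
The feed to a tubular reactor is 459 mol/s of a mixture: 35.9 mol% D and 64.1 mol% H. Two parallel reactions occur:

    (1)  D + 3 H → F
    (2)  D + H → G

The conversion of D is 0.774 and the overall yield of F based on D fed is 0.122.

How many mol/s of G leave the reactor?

Yield of F: 1ξ₁ / 164.8 = 0.122 → ξ₁ = 20.1 mol/s.
Conversion of D: 1ξ₁ + 1ξ₂ = 0.774 × 164.8 = 127.5 → ξ₂ = 107.4 mol/s.
Outlet amounts (n = n₀ + Σ ν·ξ):
  D: 164.8 − 1(20.1) − 1(107.4) = 37.24
  H: 294.2 − 3(20.1) − 1(107.4) = 126.5
  F: 0 + 1(20.1) = 20.1
  G: 0 + 1(107.4) = 107.4

107 mol/s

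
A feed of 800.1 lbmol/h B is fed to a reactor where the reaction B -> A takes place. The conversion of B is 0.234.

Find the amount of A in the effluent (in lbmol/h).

B reacted = 0.234 × 800.1 = 187.2 lbmol/h; ν_B = −1, so ξ = 187.2/1 = 187.2 lbmol/h.
Outlet amounts (n = n₀ + ν ξ):
  B: 800.1 − 1(187.2) = 612.9
  A: 0 + 1(187.2) = 187.2

187 lbmol/h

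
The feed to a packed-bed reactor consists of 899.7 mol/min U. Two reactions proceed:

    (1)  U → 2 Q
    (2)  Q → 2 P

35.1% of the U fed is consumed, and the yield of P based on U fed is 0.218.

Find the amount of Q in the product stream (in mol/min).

534 mol/min

Conversion of U: U consumed = 1ξ₁ = 0.351 × 899.7 → ξ₁ = 315.8 mol/min.
Yield of P: 2ξ₂ / 899.7 = 0.218 → ξ₂ = 98.07 mol/min.
Outlet amounts (n = n₀ + Σ ν·ξ):
  U: 899.7 − 1(315.8) = 583.9
  Q: 0 + 2(315.8) − 1(98.07) = 533.5
  P: 0 + 2(98.07) = 196.1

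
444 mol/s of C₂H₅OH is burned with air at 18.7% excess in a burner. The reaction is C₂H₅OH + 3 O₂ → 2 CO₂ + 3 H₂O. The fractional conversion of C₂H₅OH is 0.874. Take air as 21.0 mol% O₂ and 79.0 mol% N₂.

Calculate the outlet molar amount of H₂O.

Stoichiometric O₂ = 3 × 444 = 1332 mol/s; O₂ fed = 1332 × 1.187 = 1581 mol/s.
N₂ fed = 1581 × 79/21 = 5948 mol/s.
Fuel reacted = 0.874 × 444 → ξ = 388.1 mol/s.
Outlet (n = n₀ + ν ξ):
  C₂H₅OH: 444 − 1(388.1) = 55.94
  O₂: 1581 − 3(388.1) = 416.9
  N₂: 5948 (inert)
  CO₂: 0 + 2(388.1) = 776.1
  H₂O: 0 + 3(388.1) = 1164

1160 mol/s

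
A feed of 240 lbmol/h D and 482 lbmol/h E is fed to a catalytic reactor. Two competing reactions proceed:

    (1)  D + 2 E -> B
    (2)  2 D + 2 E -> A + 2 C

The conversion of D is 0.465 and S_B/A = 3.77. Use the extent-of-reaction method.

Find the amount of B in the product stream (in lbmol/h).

Conversion of D: D consumed = 0.465 × 240 = 111.6 lbmol/h = 1ξ₁ + 2ξ₂.
Selectivity: 1ξ₁ / (1ξ₂) = 3.77 → ξ₁ = 3.77 ξ₂.
Substitute: (1·3.77 + 2) ξ₂ = 111.6 → ξ₂ = 19.34 lbmol/h, ξ₁ = 72.92 lbmol/h.
Outlet amounts (n = n₀ + Σ ν·ξ):
  D: 240 − 1(72.92) − 2(19.34) = 128.4
  E: 482 − 2(72.92) − 2(19.34) = 297.5
  B: 0 + 1(72.92) = 72.92
  A: 0 + 1(19.34) = 19.34
  C: 0 + 2(19.34) = 38.68

72.9 lbmol/h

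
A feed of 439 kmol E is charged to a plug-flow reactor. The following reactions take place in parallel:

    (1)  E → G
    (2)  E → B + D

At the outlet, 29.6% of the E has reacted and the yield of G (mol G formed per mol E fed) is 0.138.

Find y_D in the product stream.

0.136

Yield of G: 1ξ₁ / 439 = 0.138 → ξ₁ = 60.58 kmol.
Conversion of E: 1ξ₁ + 1ξ₂ = 0.296 × 439 = 129.9 → ξ₂ = 69.36 kmol.
Outlet amounts (n = n₀ + Σ ν·ξ):
  E: 439 − 1(60.58) − 1(69.36) = 309.1
  G: 0 + 1(60.58) = 60.58
  B: 0 + 1(69.36) = 69.36
  D: 0 + 1(69.36) = 69.36
Total out = 508.4 kmol; y_D = 69.36 / 508.4 = 0.1364.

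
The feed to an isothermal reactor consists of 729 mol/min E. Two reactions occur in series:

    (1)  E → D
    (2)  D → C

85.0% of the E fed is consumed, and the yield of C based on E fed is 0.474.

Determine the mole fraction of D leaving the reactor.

Conversion of E: E consumed = 1ξ₁ = 0.85 × 729 → ξ₁ = 619.6 mol/min.
Yield of C: 1ξ₂ / 729 = 0.474 → ξ₂ = 345.5 mol/min.
Outlet amounts (n = n₀ + Σ ν·ξ):
  E: 729 − 1(619.6) = 109.4
  D: 0 + 1(619.6) − 1(345.5) = 274.1
  C: 0 + 1(345.5) = 345.5
Total out = 729 mol/min; y_D = 274.1 / 729 = 0.376.

0.376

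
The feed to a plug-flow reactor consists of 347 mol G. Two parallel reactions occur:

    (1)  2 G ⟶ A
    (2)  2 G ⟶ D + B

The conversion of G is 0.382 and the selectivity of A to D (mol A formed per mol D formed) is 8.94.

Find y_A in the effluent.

Conversion of G: G consumed = 0.382 × 347 = 132.6 mol = 2ξ₁ + 2ξ₂.
Selectivity: 1ξ₁ / (1ξ₂) = 8.94 → ξ₁ = 8.94 ξ₂.
Substitute: (2·8.94 + 2) ξ₂ = 132.6 → ξ₂ = 6.668 mol, ξ₁ = 59.61 mol.
Outlet amounts (n = n₀ + Σ ν·ξ):
  G: 347 − 2(59.61) − 2(6.668) = 214.4
  A: 0 + 1(59.61) = 59.61
  D: 0 + 1(6.668) = 6.668
  B: 0 + 1(6.668) = 6.668
Total out = 287.4 mol; y_A = 59.61 / 287.4 = 0.2074.

0.207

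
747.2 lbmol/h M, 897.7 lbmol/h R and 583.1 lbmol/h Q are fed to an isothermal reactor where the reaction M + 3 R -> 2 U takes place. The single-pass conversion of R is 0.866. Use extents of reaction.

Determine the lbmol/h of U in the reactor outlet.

518 lbmol/h

R reacted = 0.866 × 897.7 = 777.4 lbmol/h; ν_R = −3, so ξ = 777.4/3 = 259.1 lbmol/h.
Outlet amounts (n = n₀ + ν ξ):
  M: 747.2 − 1(259.1) = 488.1
  R: 897.7 − 3(259.1) = 120.3
  U: 0 + 2(259.1) = 518.3
  Q: 583.1 (inert)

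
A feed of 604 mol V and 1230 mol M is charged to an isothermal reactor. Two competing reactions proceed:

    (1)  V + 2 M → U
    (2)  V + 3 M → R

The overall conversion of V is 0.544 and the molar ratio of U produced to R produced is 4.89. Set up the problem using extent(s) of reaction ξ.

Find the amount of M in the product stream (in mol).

Conversion of V: V consumed = 0.544 × 604 = 328.6 mol = 1ξ₁ + 1ξ₂.
Selectivity: 1ξ₁ / (1ξ₂) = 4.89 → ξ₁ = 4.89 ξ₂.
Substitute: (1·4.89 + 1) ξ₂ = 328.6 → ξ₂ = 55.79 mol, ξ₁ = 272.8 mol.
Outlet amounts (n = n₀ + Σ ν·ξ):
  V: 604 − 1(272.8) − 1(55.79) = 275.4
  M: 1230 − 2(272.8) − 3(55.79) = 517.1
  U: 0 + 1(272.8) = 272.8
  R: 0 + 1(55.79) = 55.79

517 mol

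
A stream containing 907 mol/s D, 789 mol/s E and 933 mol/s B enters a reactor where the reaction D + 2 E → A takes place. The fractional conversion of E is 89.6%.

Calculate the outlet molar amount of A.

E reacted = 0.896 × 789 = 706.9 mol/s; ν_E = −2, so ξ = 706.9/2 = 353.5 mol/s.
Outlet amounts (n = n₀ + ν ξ):
  D: 907 − 1(353.5) = 553.5
  E: 789 − 2(353.5) = 82.06
  A: 0 + 1(353.5) = 353.5
  B: 933 (inert)

353 mol/s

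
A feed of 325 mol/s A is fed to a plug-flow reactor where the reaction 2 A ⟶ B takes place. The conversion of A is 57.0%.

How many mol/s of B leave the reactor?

A reacted = 0.57 × 325 = 185.2 mol/s; ν_A = −2, so ξ = 185.2/2 = 92.62 mol/s.
Outlet amounts (n = n₀ + ν ξ):
  A: 325 − 2(92.62) = 139.8
  B: 0 + 1(92.62) = 92.62

92.6 mol/s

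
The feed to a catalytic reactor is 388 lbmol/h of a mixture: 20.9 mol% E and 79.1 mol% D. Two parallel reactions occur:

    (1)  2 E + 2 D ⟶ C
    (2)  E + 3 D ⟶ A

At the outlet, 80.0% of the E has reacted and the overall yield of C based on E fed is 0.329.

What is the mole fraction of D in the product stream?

0.801

Yield of C: 1ξ₁ / 81.09 = 0.329 → ξ₁ = 26.68 lbmol/h.
Conversion of E: 2ξ₁ + 1ξ₂ = 0.8 × 81.09 = 64.87 → ξ₂ = 11.52 lbmol/h.
Outlet amounts (n = n₀ + Σ ν·ξ):
  E: 81.09 − 2(26.68) − 1(11.52) = 16.22
  D: 306.9 − 2(26.68) − 3(11.52) = 219
  C: 0 + 1(26.68) = 26.68
  A: 0 + 1(11.52) = 11.52
Total out = 273.4 lbmol/h; y_D = 219 / 273.4 = 0.801.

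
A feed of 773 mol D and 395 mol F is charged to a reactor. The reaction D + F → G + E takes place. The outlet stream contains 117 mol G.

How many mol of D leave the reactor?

For G: n = n₀ + 1ξ → 117 = 0 + 1ξ, giving ξ = 117 mol.
Outlet amounts (n = n₀ + ν ξ):
  D: 773 − 1(117) = 656
  F: 395 − 1(117) = 278
  G: 0 + 1(117) = 117
  E: 0 + 1(117) = 117

656 mol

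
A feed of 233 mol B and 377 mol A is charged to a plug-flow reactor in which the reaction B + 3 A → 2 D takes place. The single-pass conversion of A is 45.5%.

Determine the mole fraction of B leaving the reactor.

0.355

A reacted = 0.455 × 377 = 171.5 mol; ν_A = −3, so ξ = 171.5/3 = 57.18 mol.
Outlet amounts (n = n₀ + ν ξ):
  B: 233 − 1(57.18) = 175.8
  A: 377 − 3(57.18) = 205.5
  D: 0 + 2(57.18) = 114.4
Total out = 495.6 mol; y_B = 175.8 / 495.6 = 0.3547.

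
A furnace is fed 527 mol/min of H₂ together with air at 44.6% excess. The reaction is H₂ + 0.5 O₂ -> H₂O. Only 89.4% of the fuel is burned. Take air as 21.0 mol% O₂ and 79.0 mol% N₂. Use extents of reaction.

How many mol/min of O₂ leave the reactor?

Stoichiometric O₂ = 0.5 × 527 = 263.5 mol/min; O₂ fed = 263.5 × 1.446 = 381 mol/min.
N₂ fed = 381 × 79/21 = 1433 mol/min.
Fuel reacted = 0.894 × 527 → ξ = 471.1 mol/min.
Outlet (n = n₀ + ν ξ):
  H₂: 527 − 1(471.1) = 55.86
  O₂: 381 − 0.5(471.1) = 145.5
  N₂: 1433 (inert)
  H₂O: 0 + 1(471.1) = 471.1

145 mol/min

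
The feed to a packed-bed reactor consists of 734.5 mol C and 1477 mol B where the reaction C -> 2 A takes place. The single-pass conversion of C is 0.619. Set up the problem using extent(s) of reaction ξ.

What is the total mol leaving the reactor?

C reacted = 0.619 × 734.5 = 454.7 mol; ν_C = −1, so ξ = 454.7/1 = 454.7 mol.
Outlet amounts (n = n₀ + ν ξ):
  C: 734.5 − 1(454.7) = 279.8
  A: 0 + 2(454.7) = 909.3
  B: 1477 (inert)
Total out = 279.8 + 909.3 + 1477 = 2666 mol.

2670 mol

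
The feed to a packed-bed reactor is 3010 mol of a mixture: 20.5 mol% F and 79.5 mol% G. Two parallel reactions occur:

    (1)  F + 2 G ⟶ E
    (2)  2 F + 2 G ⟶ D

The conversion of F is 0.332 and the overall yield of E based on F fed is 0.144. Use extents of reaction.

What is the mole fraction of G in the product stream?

Yield of E: 1ξ₁ / 617 = 0.144 → ξ₁ = 88.86 mol.
Conversion of F: 1ξ₁ + 2ξ₂ = 0.332 × 617 = 204.9 → ξ₂ = 58 mol.
Outlet amounts (n = n₀ + Σ ν·ξ):
  F: 617 − 1(88.86) − 2(58) = 412.2
  G: 2393 − 2(88.86) − 2(58) = 2099
  E: 0 + 1(88.86) = 88.86
  D: 0 + 1(58) = 58
Total out = 2658 mol; y_G = 2099 / 2658 = 0.7897.

0.79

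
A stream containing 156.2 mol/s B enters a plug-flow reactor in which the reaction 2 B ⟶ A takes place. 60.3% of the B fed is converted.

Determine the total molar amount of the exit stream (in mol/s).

B reacted = 0.603 × 156.2 = 94.19 mol/s; ν_B = −2, so ξ = 94.19/2 = 47.09 mol/s.
Outlet amounts (n = n₀ + ν ξ):
  B: 156.2 − 2(47.09) = 62.01
  A: 0 + 1(47.09) = 47.09
Total out = 62.01 + 47.09 = 109.1 mol/s.

109 mol/s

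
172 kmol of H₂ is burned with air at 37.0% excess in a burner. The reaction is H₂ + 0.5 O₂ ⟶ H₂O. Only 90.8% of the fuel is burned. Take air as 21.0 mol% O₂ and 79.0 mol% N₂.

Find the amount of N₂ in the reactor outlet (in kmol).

Stoichiometric O₂ = 0.5 × 172 = 86 kmol; O₂ fed = 86 × 1.370 = 117.8 kmol.
N₂ fed = 117.8 × 79/21 = 443.2 kmol.
Fuel reacted = 0.908 × 172 → ξ = 156.2 kmol.
Outlet (n = n₀ + ν ξ):
  H₂: 172 − 1(156.2) = 15.82
  O₂: 117.8 − 0.5(156.2) = 39.73
  N₂: 443.2 (inert)
  H₂O: 0 + 1(156.2) = 156.2

443 kmol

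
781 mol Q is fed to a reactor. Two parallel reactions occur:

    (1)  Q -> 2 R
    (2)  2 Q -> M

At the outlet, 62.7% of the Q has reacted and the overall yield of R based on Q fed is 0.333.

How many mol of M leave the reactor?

180 mol

Yield of R: 2ξ₁ / 781 = 0.333 → ξ₁ = 130 mol.
Conversion of Q: 1ξ₁ + 2ξ₂ = 0.627 × 781 = 489.7 → ξ₂ = 179.8 mol.
Outlet amounts (n = n₀ + Σ ν·ξ):
  Q: 781 − 1(130) − 2(179.8) = 291.3
  R: 0 + 2(130) = 260.1
  M: 0 + 1(179.8) = 179.8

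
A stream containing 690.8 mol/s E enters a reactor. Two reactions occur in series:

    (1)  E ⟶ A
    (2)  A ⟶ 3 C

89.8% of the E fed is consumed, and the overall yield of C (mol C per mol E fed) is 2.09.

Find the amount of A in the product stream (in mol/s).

Conversion of E: E consumed = 1ξ₁ = 0.898 × 690.8 → ξ₁ = 620.3 mol/s.
Yield of C: 3ξ₂ / 690.8 = 2.09 → ξ₂ = 481.3 mol/s.
Outlet amounts (n = n₀ + Σ ν·ξ):
  E: 690.8 − 1(620.3) = 70.46
  A: 0 + 1(620.3) − 1(481.3) = 139.1
  C: 0 + 3(481.3) = 1444

139 mol/s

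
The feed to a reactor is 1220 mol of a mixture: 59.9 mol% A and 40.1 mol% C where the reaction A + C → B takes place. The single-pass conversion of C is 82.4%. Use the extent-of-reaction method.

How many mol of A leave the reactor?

328 mol

C reacted = 0.824 × 489.2 = 403.1 mol; ν_C = −1, so ξ = 403.1/1 = 403.1 mol.
Outlet amounts (n = n₀ + ν ξ):
  A: 730.8 − 1(403.1) = 327.7
  C: 489.2 − 1(403.1) = 86.1
  B: 0 + 1(403.1) = 403.1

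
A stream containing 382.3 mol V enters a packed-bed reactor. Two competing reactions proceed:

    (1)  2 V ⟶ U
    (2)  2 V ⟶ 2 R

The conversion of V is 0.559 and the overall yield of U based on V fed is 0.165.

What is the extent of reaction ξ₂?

Yield of U: 1ξ₁ / 382.3 = 0.165 → ξ₁ = 63.08 mol.
Conversion of V: 2ξ₁ + 2ξ₂ = 0.559 × 382.3 = 213.7 → ξ₂ = 43.77 mol.
Outlet amounts (n = n₀ + Σ ν·ξ):
  V: 382.3 − 2(63.08) − 2(43.77) = 168.6
  U: 0 + 1(63.08) = 63.08
  R: 0 + 2(43.77) = 87.55

ξ₂ = 43.8 mol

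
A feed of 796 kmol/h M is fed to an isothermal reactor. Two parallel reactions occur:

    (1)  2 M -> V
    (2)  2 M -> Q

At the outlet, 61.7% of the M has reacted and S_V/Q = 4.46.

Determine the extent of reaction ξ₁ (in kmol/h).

Conversion of M: M consumed = 0.617 × 796 = 491.1 kmol/h = 2ξ₁ + 2ξ₂.
Selectivity: 1ξ₁ / (1ξ₂) = 4.46 → ξ₁ = 4.46 ξ₂.
Substitute: (2·4.46 + 2) ξ₂ = 491.1 → ξ₂ = 44.98 kmol/h, ξ₁ = 200.6 kmol/h.
Outlet amounts (n = n₀ + Σ ν·ξ):
  M: 796 − 2(200.6) − 2(44.98) = 304.9
  V: 0 + 1(200.6) = 200.6
  Q: 0 + 1(44.98) = 44.98

ξ₁ = 201 kmol/h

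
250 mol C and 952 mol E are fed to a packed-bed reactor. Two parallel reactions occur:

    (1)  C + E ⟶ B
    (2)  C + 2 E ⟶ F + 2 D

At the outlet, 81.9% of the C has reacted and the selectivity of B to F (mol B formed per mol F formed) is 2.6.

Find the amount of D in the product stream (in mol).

114 mol

Conversion of C: C consumed = 0.819 × 250 = 204.8 mol = 1ξ₁ + 1ξ₂.
Selectivity: 1ξ₁ / (1ξ₂) = 2.6 → ξ₁ = 2.6 ξ₂.
Substitute: (1·2.6 + 1) ξ₂ = 204.8 → ξ₂ = 56.88 mol, ξ₁ = 147.9 mol.
Outlet amounts (n = n₀ + Σ ν·ξ):
  C: 250 − 1(147.9) − 1(56.88) = 45.25
  E: 952 − 1(147.9) − 2(56.88) = 690.4
  B: 0 + 1(147.9) = 147.9
  F: 0 + 1(56.88) = 56.88
  D: 0 + 2(56.88) = 113.8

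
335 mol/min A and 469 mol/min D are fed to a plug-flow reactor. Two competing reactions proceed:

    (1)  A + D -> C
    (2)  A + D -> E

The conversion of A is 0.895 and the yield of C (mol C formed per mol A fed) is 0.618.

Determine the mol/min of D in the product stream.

Yield of C: 1ξ₁ / 335 = 0.618 → ξ₁ = 207 mol/min.
Conversion of A: 1ξ₁ + 1ξ₂ = 0.895 × 335 = 299.8 → ξ₂ = 92.79 mol/min.
Outlet amounts (n = n₀ + Σ ν·ξ):
  A: 335 − 1(207) − 1(92.79) = 35.18
  D: 469 − 1(207) − 1(92.79) = 169.2
  C: 0 + 1(207) = 207
  E: 0 + 1(92.79) = 92.79

169 mol/min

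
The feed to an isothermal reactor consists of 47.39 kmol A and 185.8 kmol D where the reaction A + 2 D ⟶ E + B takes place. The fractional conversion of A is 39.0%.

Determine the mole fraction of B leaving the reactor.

A reacted = 0.39 × 47.39 = 18.48 kmol; ν_A = −1, so ξ = 18.48/1 = 18.48 kmol.
Outlet amounts (n = n₀ + ν ξ):
  A: 47.39 − 1(18.48) = 28.91
  D: 185.8 − 2(18.48) = 148.8
  E: 0 + 1(18.48) = 18.48
  B: 0 + 1(18.48) = 18.48
Total out = 214.7 kmol; y_B = 18.48 / 214.7 = 0.08608.

0.0861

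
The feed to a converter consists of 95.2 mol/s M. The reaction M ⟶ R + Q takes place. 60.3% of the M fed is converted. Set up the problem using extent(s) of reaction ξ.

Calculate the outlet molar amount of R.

57.4 mol/s

M reacted = 0.603 × 95.2 = 57.41 mol/s; ν_M = −1, so ξ = 57.41/1 = 57.41 mol/s.
Outlet amounts (n = n₀ + ν ξ):
  M: 95.2 − 1(57.41) = 37.79
  R: 0 + 1(57.41) = 57.41
  Q: 0 + 1(57.41) = 57.41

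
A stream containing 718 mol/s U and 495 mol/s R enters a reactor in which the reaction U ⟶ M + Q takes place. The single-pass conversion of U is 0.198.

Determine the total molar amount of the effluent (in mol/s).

1360 mol/s

U reacted = 0.198 × 718 = 142.2 mol/s; ν_U = −1, so ξ = 142.2/1 = 142.2 mol/s.
Outlet amounts (n = n₀ + ν ξ):
  U: 718 − 1(142.2) = 575.8
  M: 0 + 1(142.2) = 142.2
  Q: 0 + 1(142.2) = 142.2
  R: 495 (inert)
Total out = 575.8 + 142.2 + 142.2 + 495 = 1355 mol/s.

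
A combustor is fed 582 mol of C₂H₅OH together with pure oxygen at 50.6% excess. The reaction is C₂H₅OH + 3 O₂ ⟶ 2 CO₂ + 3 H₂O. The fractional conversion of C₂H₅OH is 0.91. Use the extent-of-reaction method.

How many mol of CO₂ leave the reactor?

1060 mol

Stoichiometric O₂ = 3 × 582 = 1746 mol; O₂ fed = 1746 × 1.506 = 2629 mol.
Fuel reacted = 0.91 × 582 → ξ = 529.6 mol.
Outlet (n = n₀ + ν ξ):
  C₂H₅OH: 582 − 1(529.6) = 52.38
  O₂: 2629 − 3(529.6) = 1041
  CO₂: 0 + 2(529.6) = 1059
  H₂O: 0 + 3(529.6) = 1589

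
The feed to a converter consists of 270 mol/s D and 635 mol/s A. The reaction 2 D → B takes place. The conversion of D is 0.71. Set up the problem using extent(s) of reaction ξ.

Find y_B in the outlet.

0.118

D reacted = 0.71 × 270 = 191.7 mol/s; ν_D = −2, so ξ = 191.7/2 = 95.85 mol/s.
Outlet amounts (n = n₀ + ν ξ):
  D: 270 − 2(95.85) = 78.3
  B: 0 + 1(95.85) = 95.85
  A: 635 (inert)
Total out = 809.1 mol/s; y_B = 95.85 / 809.1 = 0.1185.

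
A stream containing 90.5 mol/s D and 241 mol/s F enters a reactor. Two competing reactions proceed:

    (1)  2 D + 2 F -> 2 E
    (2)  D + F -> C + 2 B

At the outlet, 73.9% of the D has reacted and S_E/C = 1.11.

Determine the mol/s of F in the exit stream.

174 mol/s

Conversion of D: D consumed = 0.739 × 90.5 = 66.88 mol/s = 2ξ₁ + 1ξ₂.
Selectivity: 2ξ₁ / (1ξ₂) = 1.11 → ξ₁ = 0.555 ξ₂.
Substitute: (2·0.555 + 1) ξ₂ = 66.88 → ξ₂ = 31.7 mol/s, ξ₁ = 17.59 mol/s.
Outlet amounts (n = n₀ + Σ ν·ξ):
  D: 90.5 − 2(17.59) − 1(31.7) = 23.62
  F: 241 − 2(17.59) − 1(31.7) = 174.1
  E: 0 + 2(17.59) = 35.18
  C: 0 + 1(31.7) = 31.7
  B: 0 + 2(31.7) = 63.39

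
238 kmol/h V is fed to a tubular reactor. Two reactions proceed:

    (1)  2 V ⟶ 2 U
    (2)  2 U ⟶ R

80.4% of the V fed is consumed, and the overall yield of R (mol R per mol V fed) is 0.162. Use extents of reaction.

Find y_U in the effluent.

0.573

Conversion of V: V consumed = 2ξ₁ = 0.804 × 238 → ξ₁ = 95.68 kmol/h.
Yield of R: 1ξ₂ / 238 = 0.162 → ξ₂ = 38.56 kmol/h.
Outlet amounts (n = n₀ + Σ ν·ξ):
  V: 238 − 2(95.68) = 46.65
  U: 0 + 2(95.68) − 2(38.56) = 114.2
  R: 0 + 1(38.56) = 38.56
Total out = 199.4 kmol/h; y_U = 114.2 / 199.4 = 0.5728.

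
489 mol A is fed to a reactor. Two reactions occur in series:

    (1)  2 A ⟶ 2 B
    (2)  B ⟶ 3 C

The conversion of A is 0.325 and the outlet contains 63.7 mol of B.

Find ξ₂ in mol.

Conversion of A: A consumed = 2ξ₁ = 0.325 × 489 → ξ₁ = 79.46 mol.
B balance: n_B = 0 + 2ξ₁ − 1ξ₂ = 63.7 → ξ₂ = (2·79.46 − 63.7)/1 = 95.23 mol.
Outlet amounts (n = n₀ + Σ ν·ξ):
  A: 489 − 2(79.46) = 330.1
  B: 0 + 2(79.46) − 1(95.23) = 63.7
  C: 0 + 3(95.23) = 285.7

ξ₂ = 95.2 mol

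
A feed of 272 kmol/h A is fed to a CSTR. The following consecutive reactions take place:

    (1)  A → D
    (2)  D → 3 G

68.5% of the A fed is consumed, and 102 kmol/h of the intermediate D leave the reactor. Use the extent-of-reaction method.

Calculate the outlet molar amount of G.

Conversion of A: A consumed = 1ξ₁ = 0.685 × 272 → ξ₁ = 186.3 kmol/h.
D balance: n_D = 0 + 1ξ₁ − 1ξ₂ = 102 → ξ₂ = (1·186.3 − 102)/1 = 84.32 kmol/h.
Outlet amounts (n = n₀ + Σ ν·ξ):
  A: 272 − 1(186.3) = 85.68
  D: 0 + 1(186.3) − 1(84.32) = 102
  G: 0 + 3(84.32) = 253

253 kmol/h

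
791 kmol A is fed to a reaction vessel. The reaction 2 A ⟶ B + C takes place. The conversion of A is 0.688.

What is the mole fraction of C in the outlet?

0.344

A reacted = 0.688 × 791 = 544.2 kmol; ν_A = −2, so ξ = 544.2/2 = 272.1 kmol.
Outlet amounts (n = n₀ + ν ξ):
  A: 791 − 2(272.1) = 246.8
  B: 0 + 1(272.1) = 272.1
  C: 0 + 1(272.1) = 272.1
Total out = 791 kmol; y_C = 272.1 / 791 = 0.344.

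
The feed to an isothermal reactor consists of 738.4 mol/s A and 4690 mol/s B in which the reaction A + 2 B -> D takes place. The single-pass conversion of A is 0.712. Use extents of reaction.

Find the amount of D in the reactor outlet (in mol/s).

526 mol/s

A reacted = 0.712 × 738.4 = 525.7 mol/s; ν_A = −1, so ξ = 525.7/1 = 525.7 mol/s.
Outlet amounts (n = n₀ + ν ξ):
  A: 738.4 − 1(525.7) = 212.7
  B: 4690 − 2(525.7) = 3639
  D: 0 + 1(525.7) = 525.7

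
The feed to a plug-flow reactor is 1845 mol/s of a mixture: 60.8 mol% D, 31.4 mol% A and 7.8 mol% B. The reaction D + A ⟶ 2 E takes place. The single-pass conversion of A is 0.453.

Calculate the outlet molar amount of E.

525 mol/s

A reacted = 0.453 × 579.3 = 262.4 mol/s; ν_A = −1, so ξ = 262.4/1 = 262.4 mol/s.
Outlet amounts (n = n₀ + ν ξ):
  D: 1122 − 1(262.4) = 859.3
  A: 579.3 − 1(262.4) = 316.9
  E: 0 + 2(262.4) = 524.9
  B: 143.9 (inert)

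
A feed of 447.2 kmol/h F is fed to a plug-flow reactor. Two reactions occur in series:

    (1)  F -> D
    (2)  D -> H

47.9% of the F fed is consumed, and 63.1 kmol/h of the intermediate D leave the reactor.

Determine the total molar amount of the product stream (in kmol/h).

Conversion of F: F consumed = 1ξ₁ = 0.479 × 447.2 → ξ₁ = 214.2 kmol/h.
D balance: n_D = 0 + 1ξ₁ − 1ξ₂ = 63.1 → ξ₂ = (1·214.2 − 63.1)/1 = 151.1 kmol/h.
Outlet amounts (n = n₀ + Σ ν·ξ):
  F: 447.2 − 1(214.2) = 233
  D: 0 + 1(214.2) − 1(151.1) = 63.1
  H: 0 + 1(151.1) = 151.1
Total out = 233 + 63.1 + 151.1 = 447.2 kmol/h.

447 kmol/h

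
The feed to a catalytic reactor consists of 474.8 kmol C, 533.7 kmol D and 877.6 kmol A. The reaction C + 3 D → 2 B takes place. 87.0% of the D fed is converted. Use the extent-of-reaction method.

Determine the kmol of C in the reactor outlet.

320 kmol

D reacted = 0.87 × 533.7 = 464.3 kmol; ν_D = −3, so ξ = 464.3/3 = 154.8 kmol.
Outlet amounts (n = n₀ + ν ξ):
  C: 474.8 − 1(154.8) = 320
  D: 533.7 − 3(154.8) = 69.38
  B: 0 + 2(154.8) = 309.5
  A: 877.6 (inert)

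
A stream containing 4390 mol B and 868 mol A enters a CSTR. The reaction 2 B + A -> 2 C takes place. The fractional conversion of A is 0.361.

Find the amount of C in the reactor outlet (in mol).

A reacted = 0.361 × 868 = 313.3 mol; ν_A = −1, so ξ = 313.3/1 = 313.3 mol.
Outlet amounts (n = n₀ + ν ξ):
  B: 4390 − 2(313.3) = 3763
  A: 868 − 1(313.3) = 554.7
  C: 0 + 2(313.3) = 626.7

627 mol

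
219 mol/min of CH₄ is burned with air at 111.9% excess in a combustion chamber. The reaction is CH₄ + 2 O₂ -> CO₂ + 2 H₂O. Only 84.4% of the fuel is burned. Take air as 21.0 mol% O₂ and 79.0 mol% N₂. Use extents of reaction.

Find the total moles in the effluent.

4640 mol/min

Stoichiometric O₂ = 2 × 219 = 438 mol/min; O₂ fed = 438 × 2.119 = 928.1 mol/min.
N₂ fed = 928.1 × 79/21 = 3492 mol/min.
Fuel reacted = 0.844 × 219 → ξ = 184.8 mol/min.
Outlet (n = n₀ + ν ξ):
  CH₄: 219 − 1(184.8) = 34.16
  O₂: 928.1 − 2(184.8) = 558.4
  N₂: 3492 (inert)
  CO₂: 0 + 1(184.8) = 184.8
  H₂O: 0 + 2(184.8) = 369.7
Total out = 34.16 + 558.4 + 3492 + 184.8 + 369.7 = 4639 mol/min.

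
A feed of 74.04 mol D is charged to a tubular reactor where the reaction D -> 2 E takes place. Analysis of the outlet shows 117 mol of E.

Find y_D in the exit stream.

0.117

For E: n = n₀ + 2ξ → 117 = 0 + 2ξ, giving ξ = 58.5 mol.
Outlet amounts (n = n₀ + ν ξ):
  D: 74.04 − 1(58.5) = 15.54
  E: 0 + 2(58.5) = 117
Total out = 132.5 mol; y_D = 15.54 / 132.5 = 0.1172.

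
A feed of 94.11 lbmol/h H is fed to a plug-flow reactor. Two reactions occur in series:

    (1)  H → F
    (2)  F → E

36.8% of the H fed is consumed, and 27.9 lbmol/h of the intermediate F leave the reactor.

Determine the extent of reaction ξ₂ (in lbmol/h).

Conversion of H: H consumed = 1ξ₁ = 0.368 × 94.11 → ξ₁ = 34.63 lbmol/h.
F balance: n_F = 0 + 1ξ₁ − 1ξ₂ = 27.9 → ξ₂ = (1·34.63 − 27.9)/1 = 6.732 lbmol/h.
Outlet amounts (n = n₀ + Σ ν·ξ):
  H: 94.11 − 1(34.63) = 59.48
  F: 0 + 1(34.63) − 1(6.732) = 27.9
  E: 0 + 1(6.732) = 6.732

ξ₂ = 6.73 lbmol/h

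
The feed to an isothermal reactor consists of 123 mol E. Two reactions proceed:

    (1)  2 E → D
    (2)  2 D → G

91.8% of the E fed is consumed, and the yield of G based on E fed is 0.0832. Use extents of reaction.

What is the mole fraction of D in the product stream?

0.639

Conversion of E: E consumed = 2ξ₁ = 0.918 × 123 → ξ₁ = 56.46 mol.
Yield of G: 1ξ₂ / 123 = 0.0832 → ξ₂ = 10.23 mol.
Outlet amounts (n = n₀ + Σ ν·ξ):
  E: 123 − 2(56.46) = 10.09
  D: 0 + 1(56.46) − 2(10.23) = 35.99
  G: 0 + 1(10.23) = 10.23
Total out = 56.31 mol; y_D = 35.99 / 56.31 = 0.6391.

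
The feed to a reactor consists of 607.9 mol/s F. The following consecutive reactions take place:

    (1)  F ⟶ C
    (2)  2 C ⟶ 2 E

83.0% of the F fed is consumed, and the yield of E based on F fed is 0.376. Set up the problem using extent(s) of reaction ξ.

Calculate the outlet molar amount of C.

Conversion of F: F consumed = 1ξ₁ = 0.83 × 607.9 → ξ₁ = 504.6 mol/s.
Yield of E: 2ξ₂ / 607.9 = 0.376 → ξ₂ = 114.3 mol/s.
Outlet amounts (n = n₀ + Σ ν·ξ):
  F: 607.9 − 1(504.6) = 103.3
  C: 0 + 1(504.6) − 2(114.3) = 276
  E: 0 + 2(114.3) = 228.6

276 mol/s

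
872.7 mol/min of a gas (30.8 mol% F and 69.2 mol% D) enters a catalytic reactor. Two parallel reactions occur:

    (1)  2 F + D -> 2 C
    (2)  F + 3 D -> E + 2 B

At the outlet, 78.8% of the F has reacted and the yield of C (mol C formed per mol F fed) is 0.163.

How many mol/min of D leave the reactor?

78 mol/min

Yield of C: 2ξ₁ / 268.8 = 0.163 → ξ₁ = 21.91 mol/min.
Conversion of F: 2ξ₁ + 1ξ₂ = 0.788 × 268.8 = 211.8 → ξ₂ = 168 mol/min.
Outlet amounts (n = n₀ + Σ ν·ξ):
  F: 268.8 − 2(21.91) − 1(168) = 56.98
  D: 603.9 − 1(21.91) − 3(168) = 78.02
  C: 0 + 2(21.91) = 43.81
  E: 0 + 1(168) = 168
  B: 0 + 2(168) = 336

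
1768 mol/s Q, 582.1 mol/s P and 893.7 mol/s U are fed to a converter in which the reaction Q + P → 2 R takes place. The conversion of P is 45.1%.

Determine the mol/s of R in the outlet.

P reacted = 0.451 × 582.1 = 262.5 mol/s; ν_P = −1, so ξ = 262.5/1 = 262.5 mol/s.
Outlet amounts (n = n₀ + ν ξ):
  Q: 1768 − 1(262.5) = 1505
  P: 582.1 − 1(262.5) = 319.6
  R: 0 + 2(262.5) = 525.1
  U: 893.7 (inert)

525 mol/s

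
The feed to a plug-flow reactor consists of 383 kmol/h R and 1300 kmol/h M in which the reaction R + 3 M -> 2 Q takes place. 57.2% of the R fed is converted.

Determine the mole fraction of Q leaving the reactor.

0.352

R reacted = 0.572 × 383 = 219.1 kmol/h; ν_R = −1, so ξ = 219.1/1 = 219.1 kmol/h.
Outlet amounts (n = n₀ + ν ξ):
  R: 383 − 1(219.1) = 163.9
  M: 1300 − 3(219.1) = 642.8
  Q: 0 + 2(219.1) = 438.2
Total out = 1245 kmol/h; y_Q = 438.2 / 1245 = 0.352.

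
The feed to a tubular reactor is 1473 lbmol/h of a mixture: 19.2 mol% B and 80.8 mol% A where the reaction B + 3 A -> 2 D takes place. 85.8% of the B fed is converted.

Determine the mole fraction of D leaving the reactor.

B reacted = 0.858 × 282.8 = 242.7 lbmol/h; ν_B = −1, so ξ = 242.7/1 = 242.7 lbmol/h.
Outlet amounts (n = n₀ + ν ξ):
  B: 282.8 − 1(242.7) = 40.16
  A: 1190 − 3(242.7) = 462.2
  D: 0 + 2(242.7) = 485.3
Total out = 987.7 lbmol/h; y_D = 485.3 / 987.7 = 0.4914.

0.491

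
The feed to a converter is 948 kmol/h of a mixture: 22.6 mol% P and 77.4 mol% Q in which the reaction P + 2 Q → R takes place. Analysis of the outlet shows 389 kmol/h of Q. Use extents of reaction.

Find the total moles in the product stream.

For Q: n = n₀ − 2ξ → 389 = 733.8 − 2ξ, giving ξ = 172.4 kmol/h.
Outlet amounts (n = n₀ + ν ξ):
  P: 214.2 − 1(172.4) = 41.87
  Q: 733.8 − 2(172.4) = 389
  R: 0 + 1(172.4) = 172.4
Total out = 41.87 + 389 + 172.4 = 603.2 kmol/h.

603 kmol/h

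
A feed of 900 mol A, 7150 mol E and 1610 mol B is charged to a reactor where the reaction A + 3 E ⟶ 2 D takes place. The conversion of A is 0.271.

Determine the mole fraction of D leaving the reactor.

0.0532

A reacted = 0.271 × 900 = 243.9 mol; ν_A = −1, so ξ = 243.9/1 = 243.9 mol.
Outlet amounts (n = n₀ + ν ξ):
  A: 900 − 1(243.9) = 656.1
  E: 7150 − 3(243.9) = 6418
  D: 0 + 2(243.9) = 487.8
  B: 1610 (inert)
Total out = 9172 mol; y_D = 487.8 / 9172 = 0.05318.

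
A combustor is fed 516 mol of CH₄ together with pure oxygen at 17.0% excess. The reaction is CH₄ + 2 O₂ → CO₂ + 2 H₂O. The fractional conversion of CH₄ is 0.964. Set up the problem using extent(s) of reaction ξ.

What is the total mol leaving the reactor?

1720 mol

Stoichiometric O₂ = 2 × 516 = 1032 mol; O₂ fed = 1032 × 1.170 = 1207 mol.
Fuel reacted = 0.964 × 516 → ξ = 497.4 mol.
Outlet (n = n₀ + ν ξ):
  CH₄: 516 − 1(497.4) = 18.58
  O₂: 1207 − 2(497.4) = 212.6
  CO₂: 0 + 1(497.4) = 497.4
  H₂O: 0 + 2(497.4) = 994.8
Total out = 18.58 + 212.6 + 497.4 + 994.8 = 1723 mol.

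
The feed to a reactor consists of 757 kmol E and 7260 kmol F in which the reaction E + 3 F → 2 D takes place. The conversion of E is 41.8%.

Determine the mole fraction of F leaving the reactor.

E reacted = 0.418 × 757 = 316.4 kmol; ν_E = −1, so ξ = 316.4/1 = 316.4 kmol.
Outlet amounts (n = n₀ + ν ξ):
  E: 757 − 1(316.4) = 440.6
  F: 7260 − 3(316.4) = 6311
  D: 0 + 2(316.4) = 632.9
Total out = 7384 kmol; y_F = 6311 / 7384 = 0.8546.

0.855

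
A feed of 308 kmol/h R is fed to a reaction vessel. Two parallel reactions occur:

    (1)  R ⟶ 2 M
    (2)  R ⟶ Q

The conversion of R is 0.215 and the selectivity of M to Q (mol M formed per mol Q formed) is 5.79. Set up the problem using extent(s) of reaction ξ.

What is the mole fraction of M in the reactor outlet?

Conversion of R: R consumed = 0.215 × 308 = 66.22 kmol/h = 1ξ₁ + 1ξ₂.
Selectivity: 2ξ₁ / (1ξ₂) = 5.79 → ξ₁ = 2.895 ξ₂.
Substitute: (1·2.895 + 1) ξ₂ = 66.22 → ξ₂ = 17 kmol/h, ξ₁ = 49.22 kmol/h.
Outlet amounts (n = n₀ + Σ ν·ξ):
  R: 308 − 1(49.22) − 1(17) = 241.8
  M: 0 + 2(49.22) = 98.44
  Q: 0 + 1(17) = 17
Total out = 357.2 kmol/h; y_M = 98.44 / 357.2 = 0.2756.

0.276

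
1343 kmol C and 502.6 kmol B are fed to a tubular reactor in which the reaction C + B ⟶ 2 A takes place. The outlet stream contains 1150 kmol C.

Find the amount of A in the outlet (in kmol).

For C: n = n₀ − 1ξ → 1150 = 1343 − 1ξ, giving ξ = 193 kmol.
Outlet amounts (n = n₀ + ν ξ):
  C: 1343 − 1(193) = 1150
  B: 502.6 − 1(193) = 309.6
  A: 0 + 2(193) = 386

386 kmol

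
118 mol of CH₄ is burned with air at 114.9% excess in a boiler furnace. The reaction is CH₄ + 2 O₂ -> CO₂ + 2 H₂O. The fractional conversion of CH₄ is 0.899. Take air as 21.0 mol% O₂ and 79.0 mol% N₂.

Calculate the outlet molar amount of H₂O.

Stoichiometric O₂ = 2 × 118 = 236 mol; O₂ fed = 236 × 2.149 = 507.2 mol.
N₂ fed = 507.2 × 79/21 = 1908 mol.
Fuel reacted = 0.899 × 118 → ξ = 106.1 mol.
Outlet (n = n₀ + ν ξ):
  CH₄: 118 − 1(106.1) = 11.92
  O₂: 507.2 − 2(106.1) = 295
  N₂: 1908 (inert)
  CO₂: 0 + 1(106.1) = 106.1
  H₂O: 0 + 2(106.1) = 212.2

212 mol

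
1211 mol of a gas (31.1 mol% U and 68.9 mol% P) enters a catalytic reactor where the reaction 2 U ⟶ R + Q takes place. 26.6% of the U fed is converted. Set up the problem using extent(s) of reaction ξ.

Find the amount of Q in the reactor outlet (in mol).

50.1 mol

U reacted = 0.266 × 376.6 = 100.2 mol; ν_U = −2, so ξ = 100.2/2 = 50.09 mol.
Outlet amounts (n = n₀ + ν ξ):
  U: 376.6 − 2(50.09) = 276.4
  R: 0 + 1(50.09) = 50.09
  Q: 0 + 1(50.09) = 50.09
  P: 834.4 (inert)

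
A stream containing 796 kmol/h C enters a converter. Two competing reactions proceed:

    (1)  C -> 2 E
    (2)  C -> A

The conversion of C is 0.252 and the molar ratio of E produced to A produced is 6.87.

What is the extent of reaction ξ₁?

Conversion of C: C consumed = 0.252 × 796 = 200.6 kmol/h = 1ξ₁ + 1ξ₂.
Selectivity: 2ξ₁ / (1ξ₂) = 6.87 → ξ₁ = 3.435 ξ₂.
Substitute: (1·3.435 + 1) ξ₂ = 200.6 → ξ₂ = 45.23 kmol/h, ξ₁ = 155.4 kmol/h.
Outlet amounts (n = n₀ + Σ ν·ξ):
  C: 796 − 1(155.4) − 1(45.23) = 595.4
  E: 0 + 2(155.4) = 310.7
  A: 0 + 1(45.23) = 45.23

ξ₁ = 155 kmol/h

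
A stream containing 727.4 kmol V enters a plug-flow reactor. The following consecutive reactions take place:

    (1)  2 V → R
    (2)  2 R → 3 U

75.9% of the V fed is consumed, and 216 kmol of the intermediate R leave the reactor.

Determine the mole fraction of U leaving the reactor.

Conversion of V: V consumed = 2ξ₁ = 0.759 × 727.4 → ξ₁ = 276 kmol.
R balance: n_R = 0 + 1ξ₁ − 2ξ₂ = 216 → ξ₂ = (1·276 − 216)/2 = 30.02 kmol.
Outlet amounts (n = n₀ + Σ ν·ξ):
  V: 727.4 − 2(276) = 175.3
  R: 0 + 1(276) − 2(30.02) = 216
  U: 0 + 3(30.02) = 90.07
Total out = 481.4 kmol; y_U = 90.07 / 481.4 = 0.1871.

0.187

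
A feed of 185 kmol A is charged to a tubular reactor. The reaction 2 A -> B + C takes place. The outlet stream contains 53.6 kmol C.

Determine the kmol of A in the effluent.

For C: n = n₀ + 1ξ → 53.6 = 0 + 1ξ, giving ξ = 53.6 kmol.
Outlet amounts (n = n₀ + ν ξ):
  A: 185 − 2(53.6) = 77.8
  B: 0 + 1(53.6) = 53.6
  C: 0 + 1(53.6) = 53.6

77.8 kmol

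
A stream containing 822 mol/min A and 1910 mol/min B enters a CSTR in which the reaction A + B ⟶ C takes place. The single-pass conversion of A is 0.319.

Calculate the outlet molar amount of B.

1650 mol/min

A reacted = 0.319 × 822 = 262.2 mol/min; ν_A = −1, so ξ = 262.2/1 = 262.2 mol/min.
Outlet amounts (n = n₀ + ν ξ):
  A: 822 − 1(262.2) = 559.8
  B: 1910 − 1(262.2) = 1648
  C: 0 + 1(262.2) = 262.2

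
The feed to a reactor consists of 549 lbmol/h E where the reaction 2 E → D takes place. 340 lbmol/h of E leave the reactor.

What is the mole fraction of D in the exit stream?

0.235

For E: n = n₀ − 2ξ → 340 = 549 − 2ξ, giving ξ = 104.5 lbmol/h.
Outlet amounts (n = n₀ + ν ξ):
  E: 549 − 2(104.5) = 340
  D: 0 + 1(104.5) = 104.5
Total out = 444.5 lbmol/h; y_D = 104.5 / 444.5 = 0.2351.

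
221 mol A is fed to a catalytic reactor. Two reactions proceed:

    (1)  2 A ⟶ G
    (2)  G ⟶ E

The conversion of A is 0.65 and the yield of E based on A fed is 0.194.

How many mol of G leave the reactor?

Conversion of A: A consumed = 2ξ₁ = 0.65 × 221 → ξ₁ = 71.83 mol.
Yield of E: 1ξ₂ / 221 = 0.194 → ξ₂ = 42.87 mol.
Outlet amounts (n = n₀ + Σ ν·ξ):
  A: 221 − 2(71.83) = 77.35
  G: 0 + 1(71.83) − 1(42.87) = 28.95
  E: 0 + 1(42.87) = 42.87

29 mol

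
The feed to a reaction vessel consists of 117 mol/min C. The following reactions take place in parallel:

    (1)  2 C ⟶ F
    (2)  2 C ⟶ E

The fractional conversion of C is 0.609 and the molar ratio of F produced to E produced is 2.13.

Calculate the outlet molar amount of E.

11.4 mol/min

Conversion of C: C consumed = 0.609 × 117 = 71.25 mol/min = 2ξ₁ + 2ξ₂.
Selectivity: 1ξ₁ / (1ξ₂) = 2.13 → ξ₁ = 2.13 ξ₂.
Substitute: (2·2.13 + 2) ξ₂ = 71.25 → ξ₂ = 11.38 mol/min, ξ₁ = 24.24 mol/min.
Outlet amounts (n = n₀ + Σ ν·ξ):
  C: 117 − 2(24.24) − 2(11.38) = 45.75
  F: 0 + 1(24.24) = 24.24
  E: 0 + 1(11.38) = 11.38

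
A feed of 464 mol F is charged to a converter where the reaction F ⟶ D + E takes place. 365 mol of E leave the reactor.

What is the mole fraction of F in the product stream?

0.119

For E: n = n₀ + 1ξ → 365 = 0 + 1ξ, giving ξ = 365 mol.
Outlet amounts (n = n₀ + ν ξ):
  F: 464 − 1(365) = 99
  D: 0 + 1(365) = 365
  E: 0 + 1(365) = 365
Total out = 829 mol; y_F = 99 / 829 = 0.1194.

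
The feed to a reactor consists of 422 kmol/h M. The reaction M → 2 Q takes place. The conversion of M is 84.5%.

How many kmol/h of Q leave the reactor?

M reacted = 0.845 × 422 = 356.6 kmol/h; ν_M = −1, so ξ = 356.6/1 = 356.6 kmol/h.
Outlet amounts (n = n₀ + ν ξ):
  M: 422 − 1(356.6) = 65.41
  Q: 0 + 2(356.6) = 713.2

713 kmol/h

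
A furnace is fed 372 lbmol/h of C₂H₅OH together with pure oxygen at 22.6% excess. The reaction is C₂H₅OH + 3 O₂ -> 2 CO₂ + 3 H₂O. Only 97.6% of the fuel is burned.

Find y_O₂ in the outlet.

0.133

Stoichiometric O₂ = 3 × 372 = 1116 lbmol/h; O₂ fed = 1116 × 1.226 = 1368 lbmol/h.
Fuel reacted = 0.976 × 372 → ξ = 363.1 lbmol/h.
Outlet (n = n₀ + ν ξ):
  C₂H₅OH: 372 − 1(363.1) = 8.928
  O₂: 1368 − 3(363.1) = 279
  CO₂: 0 + 2(363.1) = 726.1
  H₂O: 0 + 3(363.1) = 1089
Total out = 2103 lbmol/h; y_O₂ = 279 / 2103 = 0.1326.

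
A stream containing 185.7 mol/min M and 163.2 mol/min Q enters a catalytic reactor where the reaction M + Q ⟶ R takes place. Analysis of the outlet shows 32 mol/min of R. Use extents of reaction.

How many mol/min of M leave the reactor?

For R: n = n₀ + 1ξ → 32 = 0 + 1ξ, giving ξ = 32 mol/min.
Outlet amounts (n = n₀ + ν ξ):
  M: 185.7 − 1(32) = 153.7
  Q: 163.2 − 1(32) = 131.2
  R: 0 + 1(32) = 32

154 mol/min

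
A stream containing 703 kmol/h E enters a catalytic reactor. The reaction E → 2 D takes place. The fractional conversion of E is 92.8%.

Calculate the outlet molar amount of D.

E reacted = 0.928 × 703 = 652.4 kmol/h; ν_E = −1, so ξ = 652.4/1 = 652.4 kmol/h.
Outlet amounts (n = n₀ + ν ξ):
  E: 703 − 1(652.4) = 50.62
  D: 0 + 2(652.4) = 1305

1300 kmol/h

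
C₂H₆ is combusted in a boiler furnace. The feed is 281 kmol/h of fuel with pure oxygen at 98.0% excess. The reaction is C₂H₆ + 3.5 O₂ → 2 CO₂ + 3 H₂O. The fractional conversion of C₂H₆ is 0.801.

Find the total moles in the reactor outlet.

2340 kmol/h

Stoichiometric O₂ = 3.5 × 281 = 983.5 kmol/h; O₂ fed = 983.5 × 1.980 = 1947 kmol/h.
Fuel reacted = 0.801 × 281 → ξ = 225.1 kmol/h.
Outlet (n = n₀ + ν ξ):
  C₂H₆: 281 − 1(225.1) = 55.92
  O₂: 1947 − 3.5(225.1) = 1160
  CO₂: 0 + 2(225.1) = 450.2
  H₂O: 0 + 3(225.1) = 675.2
Total out = 55.92 + 1160 + 450.2 + 675.2 = 2341 kmol/h.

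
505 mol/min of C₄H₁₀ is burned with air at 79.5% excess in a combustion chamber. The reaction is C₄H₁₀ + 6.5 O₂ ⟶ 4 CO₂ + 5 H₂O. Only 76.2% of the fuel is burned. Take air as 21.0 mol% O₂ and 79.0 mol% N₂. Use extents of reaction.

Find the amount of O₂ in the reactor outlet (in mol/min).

Stoichiometric O₂ = 6.5 × 505 = 3282 mol/min; O₂ fed = 3282 × 1.795 = 5892 mol/min.
N₂ fed = 5892 × 79/21 = 22170 mol/min.
Fuel reacted = 0.762 × 505 → ξ = 384.8 mol/min.
Outlet (n = n₀ + ν ξ):
  C₄H₁₀: 505 − 1(384.8) = 120.2
  O₂: 5892 − 6.5(384.8) = 3391
  N₂: 22170 (inert)
  CO₂: 0 + 4(384.8) = 1539
  H₂O: 0 + 5(384.8) = 1924

3390 mol/min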